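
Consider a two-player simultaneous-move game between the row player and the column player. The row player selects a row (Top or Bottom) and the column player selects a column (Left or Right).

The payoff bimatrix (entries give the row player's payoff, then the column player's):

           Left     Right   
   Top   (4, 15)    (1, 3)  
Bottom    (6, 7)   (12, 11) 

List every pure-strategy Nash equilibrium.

(Top, Left): the row player prefers Bottom (6 > 4) — not an equilibrium.
(Top, Right): the row player prefers Bottom (12 > 1); the column player prefers Left (15 > 3) — not an equilibrium.
(Bottom, Left): the column player prefers Right (11 > 7) — not an equilibrium.
(Bottom, Right): the row player gets 12 ≥ 1 from Top, and the column player gets 11 ≥ 7 from Left — Nash equilibrium.

(Bottom, Right)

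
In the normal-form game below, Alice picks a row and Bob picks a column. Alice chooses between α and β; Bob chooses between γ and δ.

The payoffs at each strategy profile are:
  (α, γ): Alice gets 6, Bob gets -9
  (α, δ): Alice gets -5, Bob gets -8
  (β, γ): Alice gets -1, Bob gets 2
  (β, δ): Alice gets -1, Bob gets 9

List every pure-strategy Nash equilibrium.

(α, γ): Bob prefers δ (-8 > -9) — not an equilibrium.
(α, δ): Alice prefers β (-1 > -5) — not an equilibrium.
(β, γ): Alice prefers α (6 > -1); Bob prefers δ (9 > 2) — not an equilibrium.
(β, δ): Alice gets -1 ≥ -5 from α, and Bob gets 9 ≥ 2 from γ — Nash equilibrium.

(β, δ)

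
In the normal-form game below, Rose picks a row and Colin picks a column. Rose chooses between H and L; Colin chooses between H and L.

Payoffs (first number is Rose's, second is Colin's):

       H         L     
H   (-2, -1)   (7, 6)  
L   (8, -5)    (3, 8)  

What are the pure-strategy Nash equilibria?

(H, L)

(H, H): Rose prefers L (8 > -2); Colin prefers L (6 > -1) — not an equilibrium.
(H, L): Rose gets 7 ≥ 3 from L, and Colin gets 6 ≥ -1 from H — Nash equilibrium.
(L, H): Colin prefers L (8 > -5) — not an equilibrium.
(L, L): Rose prefers H (7 > 3) — not an equilibrium.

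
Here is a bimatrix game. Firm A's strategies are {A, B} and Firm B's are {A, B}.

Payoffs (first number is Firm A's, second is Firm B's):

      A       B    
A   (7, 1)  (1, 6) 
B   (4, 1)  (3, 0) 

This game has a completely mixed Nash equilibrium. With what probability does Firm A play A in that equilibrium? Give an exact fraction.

1/6

Let r be the probability that Firm A plays A. In a completely mixed equilibrium, Firm B must be indifferent between A and B.
Firm B's expected payoff from A is r + (1−r); from B it is 6r.
Setting these equal: 1 = 6r, so r = 1/6.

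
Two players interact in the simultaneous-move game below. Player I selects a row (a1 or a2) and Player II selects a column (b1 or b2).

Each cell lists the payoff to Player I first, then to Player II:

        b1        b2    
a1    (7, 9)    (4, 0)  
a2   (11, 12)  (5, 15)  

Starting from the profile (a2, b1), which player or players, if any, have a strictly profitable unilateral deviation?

Player II

Player I at (a2, b1) earns 11; deviating to a1 yields 7 — not better.
Player II earns 12; deviating to b2 yields 15 — a strict improvement.
Only Player II has a strictly profitable deviation.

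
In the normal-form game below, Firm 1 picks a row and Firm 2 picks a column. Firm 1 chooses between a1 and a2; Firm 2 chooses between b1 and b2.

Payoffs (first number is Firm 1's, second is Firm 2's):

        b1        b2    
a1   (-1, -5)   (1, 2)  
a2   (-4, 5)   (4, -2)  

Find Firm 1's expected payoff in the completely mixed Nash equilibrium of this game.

0

First find y, the probability Firm 2 plays b1, from Firm 1's indifference between a1 and a2: −y + (1−y) = −4y + 4(1−y), giving y = 1/2.
Since Firm 1 is indifferent in equilibrium, Firm 1's expected payoff equals the payoff from either row against (1/2, 1/2). Using a1: −(1/2) + (1/2) = 0.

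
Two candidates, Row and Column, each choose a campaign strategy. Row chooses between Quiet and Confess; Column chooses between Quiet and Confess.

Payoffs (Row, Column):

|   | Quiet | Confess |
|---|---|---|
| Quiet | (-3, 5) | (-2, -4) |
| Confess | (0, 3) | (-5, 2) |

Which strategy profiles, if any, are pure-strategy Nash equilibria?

(Quiet, Quiet): Row prefers Confess (0 > -3) — not an equilibrium.
(Quiet, Confess): Column prefers Quiet (5 > -4) — not an equilibrium.
(Confess, Quiet): Row gets 0 ≥ -3 from Quiet, and Column gets 3 ≥ 2 from Confess — Nash equilibrium.
(Confess, Confess): Row prefers Quiet (-2 > -5); Column prefers Quiet (3 > 2) — not an equilibrium.

(Confess, Quiet)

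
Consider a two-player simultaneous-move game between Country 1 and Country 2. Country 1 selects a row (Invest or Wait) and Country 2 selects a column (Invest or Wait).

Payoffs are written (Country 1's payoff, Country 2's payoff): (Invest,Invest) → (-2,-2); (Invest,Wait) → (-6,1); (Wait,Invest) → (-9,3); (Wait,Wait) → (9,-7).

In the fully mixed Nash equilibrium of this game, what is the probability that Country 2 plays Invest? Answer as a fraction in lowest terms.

15/22

Let q be the probability that Country 2 plays Invest. In a completely mixed equilibrium, Country 1 must be indifferent between Invest and Wait.
Country 1's expected payoff from Invest is −2q − 6(1−q); from Wait it is −9q + 9(1−q).
Setting these equal: 4q − 6 = −18q + 9, so q = 15/22.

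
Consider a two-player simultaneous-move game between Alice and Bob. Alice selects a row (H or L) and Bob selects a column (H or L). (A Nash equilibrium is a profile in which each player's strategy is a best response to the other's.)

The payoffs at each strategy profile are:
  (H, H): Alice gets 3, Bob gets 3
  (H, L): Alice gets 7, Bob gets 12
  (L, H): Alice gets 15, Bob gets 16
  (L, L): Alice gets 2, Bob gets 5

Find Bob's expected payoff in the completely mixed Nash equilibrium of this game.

First find x, the probability Alice plays H, from Bob's indifference between H and L: 3x + 16(1−x) = 12x + 5(1−x), giving x = 11/20.
Since Bob is indifferent in equilibrium, Bob's expected payoff equals the payoff from either column against (11/20, 9/20). Using H: 3(11/20) + 16(9/20) = 177/20.

177/20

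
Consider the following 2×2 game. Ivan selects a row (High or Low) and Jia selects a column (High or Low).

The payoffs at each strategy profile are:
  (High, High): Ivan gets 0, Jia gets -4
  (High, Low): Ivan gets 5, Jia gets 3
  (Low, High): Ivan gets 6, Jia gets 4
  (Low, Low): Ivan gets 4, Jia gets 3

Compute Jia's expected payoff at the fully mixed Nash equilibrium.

3

First find p, the probability Ivan plays High, from Jia's indifference between High and Low: −4p + 4(1−p) = 3p + 3(1−p), giving p = 1/8.
Since Jia is indifferent in equilibrium, Jia's expected payoff equals the payoff from either column against (1/8, 7/8). Using High: −4(1/8) + 4(7/8) = 3.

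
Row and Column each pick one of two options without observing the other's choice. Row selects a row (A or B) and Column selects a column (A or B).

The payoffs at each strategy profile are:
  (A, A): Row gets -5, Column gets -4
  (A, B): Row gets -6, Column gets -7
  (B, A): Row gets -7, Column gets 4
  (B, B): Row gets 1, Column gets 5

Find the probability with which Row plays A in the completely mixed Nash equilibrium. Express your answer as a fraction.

1/4

Let r be the probability that Row plays A. In a completely mixed equilibrium, Column must be indifferent between A and B.
Column's expected payoff from A is −4r + 4(1−r); from B it is −7r + 5(1−r).
Setting these equal: −8r + 4 = −12r + 5, so r = 1/4.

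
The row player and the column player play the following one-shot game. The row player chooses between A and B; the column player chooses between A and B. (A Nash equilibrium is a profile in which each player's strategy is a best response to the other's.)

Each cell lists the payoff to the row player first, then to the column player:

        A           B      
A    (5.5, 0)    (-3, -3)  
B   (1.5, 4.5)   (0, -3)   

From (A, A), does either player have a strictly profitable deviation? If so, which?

The row player at (A, A) earns 5.5; deviating to B yields 1.5 — not better.
The column player earns 0; deviating to B yields -3 — not better.
Neither player can strictly improve; the profile is a Nash equilibrium.

Neither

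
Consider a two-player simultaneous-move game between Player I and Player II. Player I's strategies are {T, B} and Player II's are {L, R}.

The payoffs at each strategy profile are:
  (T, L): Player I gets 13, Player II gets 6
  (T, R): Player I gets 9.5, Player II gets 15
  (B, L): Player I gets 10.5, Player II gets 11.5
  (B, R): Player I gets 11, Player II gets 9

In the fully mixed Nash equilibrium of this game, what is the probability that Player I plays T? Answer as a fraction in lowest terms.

Let r be the probability that Player I plays T. In a completely mixed equilibrium, Player II must be indifferent between L and R.
Player II's expected payoff from L is 6r + 11.5(1−r); from R it is 15r + 9(1−r).
Setting these equal: −5.5r + 11.5 = 6r + 9, so r = 5/23.

5/23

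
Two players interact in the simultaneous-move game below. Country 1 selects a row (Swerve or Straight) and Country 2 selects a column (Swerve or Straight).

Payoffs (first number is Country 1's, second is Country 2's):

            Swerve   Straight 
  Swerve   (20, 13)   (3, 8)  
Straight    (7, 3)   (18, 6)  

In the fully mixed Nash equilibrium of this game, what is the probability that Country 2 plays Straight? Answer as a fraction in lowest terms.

13/28

Let q be the probability that Country 2 plays Swerve. In a completely mixed equilibrium, Country 1 must be indifferent between Swerve and Straight.
Country 1's expected payoff from Swerve is 20q + 3(1−q); from Straight it is 7q + 18(1−q).
Setting these equal: 17q + 3 = −11q + 18, so q = 15/28.
Therefore Country 2 plays Straight with probability 1 − 15/28 = 13/28.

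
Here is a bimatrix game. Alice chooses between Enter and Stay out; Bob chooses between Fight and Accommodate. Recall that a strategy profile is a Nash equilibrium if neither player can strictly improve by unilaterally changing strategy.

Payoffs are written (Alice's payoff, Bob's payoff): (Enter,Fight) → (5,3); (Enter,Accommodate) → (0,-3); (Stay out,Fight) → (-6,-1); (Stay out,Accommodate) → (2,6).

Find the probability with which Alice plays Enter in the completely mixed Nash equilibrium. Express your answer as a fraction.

7/13

Let p be the probability that Alice plays Enter. In a completely mixed equilibrium, Bob must be indifferent between Fight and Accommodate.
Bob's expected payoff from Fight is 3p − (1−p); from Accommodate it is −3p + 6(1−p).
Setting these equal: 4p − 1 = −9p + 6, so p = 7/13.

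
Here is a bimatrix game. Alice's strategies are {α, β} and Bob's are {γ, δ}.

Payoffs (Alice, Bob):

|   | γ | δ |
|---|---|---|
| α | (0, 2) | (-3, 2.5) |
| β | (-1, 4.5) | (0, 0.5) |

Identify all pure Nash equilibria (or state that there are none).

none

(α, γ): Bob prefers δ (2.5 > 2) — not an equilibrium.
(α, δ): Alice prefers β (0 > -3) — not an equilibrium.
(β, γ): Alice prefers α (0 > -1) — not an equilibrium.
(β, δ): Bob prefers γ (4.5 > 0.5) — not an equilibrium.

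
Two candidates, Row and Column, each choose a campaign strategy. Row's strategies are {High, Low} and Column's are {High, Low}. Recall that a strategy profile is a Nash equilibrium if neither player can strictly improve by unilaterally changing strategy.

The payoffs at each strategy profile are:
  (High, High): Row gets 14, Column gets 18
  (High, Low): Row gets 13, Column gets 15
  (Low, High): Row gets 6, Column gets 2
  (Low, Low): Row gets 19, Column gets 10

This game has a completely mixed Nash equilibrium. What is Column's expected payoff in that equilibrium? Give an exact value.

First find x, the probability Row plays High, from Column's indifference between High and Low: 18x + 2(1−x) = 15x + 10(1−x), giving x = 8/11.
Since Column is indifferent in equilibrium, Column's expected payoff equals the payoff from either column against (8/11, 3/11). Using High: 18(8/11) + 2(3/11) = 150/11.

150/11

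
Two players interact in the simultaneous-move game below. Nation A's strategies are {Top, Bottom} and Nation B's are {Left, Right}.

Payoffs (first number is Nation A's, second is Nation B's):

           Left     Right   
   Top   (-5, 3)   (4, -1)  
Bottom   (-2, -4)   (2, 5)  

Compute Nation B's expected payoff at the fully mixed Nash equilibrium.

11/13

First find p, the probability Nation A plays Top, from Nation B's indifference between Left and Right: 3p − 4(1−p) = −p + 5(1−p), giving p = 9/13.
Since Nation B is indifferent in equilibrium, Nation B's expected payoff equals the payoff from either column against (9/13, 4/13). Using Left: 3(9/13) − 4(4/13) = 11/13.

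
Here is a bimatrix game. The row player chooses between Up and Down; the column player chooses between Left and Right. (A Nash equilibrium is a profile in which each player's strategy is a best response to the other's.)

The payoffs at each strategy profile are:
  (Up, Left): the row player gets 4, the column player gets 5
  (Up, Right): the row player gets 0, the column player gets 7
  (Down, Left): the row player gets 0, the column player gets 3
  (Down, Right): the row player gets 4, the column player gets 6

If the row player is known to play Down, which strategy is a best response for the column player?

Right

Against Down, the column player earns 3 from Left and 6 from Right.
So Right is the best response.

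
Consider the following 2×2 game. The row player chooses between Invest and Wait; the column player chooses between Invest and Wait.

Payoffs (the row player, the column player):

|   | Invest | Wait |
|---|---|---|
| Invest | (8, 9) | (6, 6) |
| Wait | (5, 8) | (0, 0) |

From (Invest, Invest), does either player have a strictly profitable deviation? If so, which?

The row player at (Invest, Invest) earns 8; deviating to Wait yields 5 — not better.
The column player earns 9; deviating to Wait yields 6 — not better.
Neither player can strictly improve; the profile is a Nash equilibrium.

Neither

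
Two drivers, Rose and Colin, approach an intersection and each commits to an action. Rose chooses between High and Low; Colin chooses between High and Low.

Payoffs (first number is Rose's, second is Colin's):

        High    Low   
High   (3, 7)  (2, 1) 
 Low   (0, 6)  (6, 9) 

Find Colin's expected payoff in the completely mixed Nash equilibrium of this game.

19/3

First find x, the probability Rose plays High, from Colin's indifference between High and Low: 7x + 6(1−x) = x + 9(1−x), giving x = 1/3.
Since Colin is indifferent in equilibrium, Colin's expected payoff equals the payoff from either column against (1/3, 2/3). Using High: 7(1/3) + 6(2/3) = 19/3.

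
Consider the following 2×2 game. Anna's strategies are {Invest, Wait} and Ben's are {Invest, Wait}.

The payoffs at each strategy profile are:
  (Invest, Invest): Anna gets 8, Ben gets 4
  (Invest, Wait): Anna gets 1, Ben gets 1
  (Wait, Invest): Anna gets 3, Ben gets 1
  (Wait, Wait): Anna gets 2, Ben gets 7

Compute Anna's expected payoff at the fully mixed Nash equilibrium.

13/6

First find y, the probability Ben plays Invest, from Anna's indifference between Invest and Wait: 8y + (1−y) = 3y + 2(1−y), giving y = 1/6.
Since Anna is indifferent in equilibrium, Anna's expected payoff equals the payoff from either row against (1/6, 5/6). Using Invest: 8(1/6) + (5/6) = 13/6.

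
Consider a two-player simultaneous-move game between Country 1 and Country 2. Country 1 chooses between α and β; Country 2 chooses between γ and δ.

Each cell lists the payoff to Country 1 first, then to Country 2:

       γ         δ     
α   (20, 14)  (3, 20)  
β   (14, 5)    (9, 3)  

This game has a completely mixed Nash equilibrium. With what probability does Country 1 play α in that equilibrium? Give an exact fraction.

1/4

Let r be the probability that Country 1 plays α. In a completely mixed equilibrium, Country 2 must be indifferent between γ and δ.
Country 2's expected payoff from γ is 14r + 5(1−r); from δ it is 20r + 3(1−r).
Setting these equal: 9r + 5 = 17r + 3, so r = 1/4.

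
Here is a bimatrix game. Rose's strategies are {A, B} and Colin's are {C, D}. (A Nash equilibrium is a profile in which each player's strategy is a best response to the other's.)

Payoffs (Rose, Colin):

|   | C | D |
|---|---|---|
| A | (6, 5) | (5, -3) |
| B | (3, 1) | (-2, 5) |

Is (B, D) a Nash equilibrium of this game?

At (B, D), Rose earns -2; switching to A would give 5, so Rose would deviate.
Colin earns 5; switching to C would give 1, so Colin has no profitable deviation.
Since at least one player can profitably deviate, this is not a Nash equilibrium.

No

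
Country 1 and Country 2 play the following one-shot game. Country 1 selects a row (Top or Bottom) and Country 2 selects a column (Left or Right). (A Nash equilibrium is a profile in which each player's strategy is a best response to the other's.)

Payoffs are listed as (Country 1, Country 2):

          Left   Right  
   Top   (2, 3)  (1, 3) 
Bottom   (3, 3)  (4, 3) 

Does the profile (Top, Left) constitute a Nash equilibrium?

No

At (Top, Left), Country 1 earns 2; switching to Bottom would give 3, so Country 1 would deviate.
Country 2 earns 3; switching to Right would give 3, so Country 2 has no profitable deviation.
Since at least one player can profitably deviate, this is not a Nash equilibrium.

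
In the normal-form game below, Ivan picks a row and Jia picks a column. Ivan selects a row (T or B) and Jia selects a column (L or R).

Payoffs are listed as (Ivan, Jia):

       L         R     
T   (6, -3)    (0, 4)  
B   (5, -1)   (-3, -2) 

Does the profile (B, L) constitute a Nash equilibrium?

No

At (B, L), Ivan earns 5; switching to T would give 6, so Ivan would deviate.
Jia earns -1; switching to R would give -2, so Jia has no profitable deviation.
Since at least one player can profitably deviate, this is not a Nash equilibrium.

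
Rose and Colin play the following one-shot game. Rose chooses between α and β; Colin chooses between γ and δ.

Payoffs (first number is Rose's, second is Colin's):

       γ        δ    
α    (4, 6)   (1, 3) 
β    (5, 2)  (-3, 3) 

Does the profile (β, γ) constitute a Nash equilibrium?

At (β, γ), Rose earns 5; switching to α would give 4, so Rose has no profitable deviation.
Colin earns 2; switching to δ would give 3, so Colin would deviate.
Since at least one player can profitably deviate, this is not a Nash equilibrium.

No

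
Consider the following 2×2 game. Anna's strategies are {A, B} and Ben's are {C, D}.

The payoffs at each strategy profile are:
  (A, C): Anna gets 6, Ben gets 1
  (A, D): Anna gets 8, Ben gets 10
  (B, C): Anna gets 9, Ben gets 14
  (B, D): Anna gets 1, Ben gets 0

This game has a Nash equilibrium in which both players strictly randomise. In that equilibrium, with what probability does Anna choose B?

Let p be the probability that Anna plays A. In a completely mixed equilibrium, Ben must be indifferent between C and D.
Ben's expected payoff from C is p + 14(1−p); from D it is 10p.
Setting these equal: −13p + 14 = 10p, so p = 14/23.
Therefore Anna plays B with probability 1 − 14/23 = 9/23.

9/23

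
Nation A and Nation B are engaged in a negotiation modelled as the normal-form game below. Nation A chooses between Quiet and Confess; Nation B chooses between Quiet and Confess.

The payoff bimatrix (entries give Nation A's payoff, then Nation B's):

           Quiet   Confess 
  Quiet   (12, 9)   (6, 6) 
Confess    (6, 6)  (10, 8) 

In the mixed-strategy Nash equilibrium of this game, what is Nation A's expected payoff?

First find y, the probability Nation B plays Quiet, from Nation A's indifference between Quiet and Confess: 12y + 6(1−y) = 6y + 10(1−y), giving y = 2/5.
Since Nation A is indifferent in equilibrium, Nation A's expected payoff equals the payoff from either row against (2/5, 3/5). Using Quiet: 12(2/5) + 6(3/5) = 42/5.

42/5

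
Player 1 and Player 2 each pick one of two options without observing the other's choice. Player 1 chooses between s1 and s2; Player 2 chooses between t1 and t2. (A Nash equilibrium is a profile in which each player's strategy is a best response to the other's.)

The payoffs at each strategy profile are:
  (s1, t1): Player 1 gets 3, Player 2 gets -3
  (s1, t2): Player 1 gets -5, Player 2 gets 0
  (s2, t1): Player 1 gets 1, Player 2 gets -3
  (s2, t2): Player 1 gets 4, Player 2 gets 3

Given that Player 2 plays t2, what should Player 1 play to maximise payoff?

Against t2, Player 1 earns -5 from s1 and 4 from s2.
So s2 is the best response.

s2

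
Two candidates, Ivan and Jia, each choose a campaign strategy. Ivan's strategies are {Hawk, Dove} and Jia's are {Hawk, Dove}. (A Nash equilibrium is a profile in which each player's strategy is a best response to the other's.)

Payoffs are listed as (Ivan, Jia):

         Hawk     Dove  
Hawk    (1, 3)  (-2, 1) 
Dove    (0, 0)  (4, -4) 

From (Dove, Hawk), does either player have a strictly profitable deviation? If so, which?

Ivan

Ivan at (Dove, Hawk) earns 0; deviating to Hawk yields 1 — a strict improvement.
Jia earns 0; deviating to Dove yields -4 — not better.
Only Ivan has a strictly profitable deviation.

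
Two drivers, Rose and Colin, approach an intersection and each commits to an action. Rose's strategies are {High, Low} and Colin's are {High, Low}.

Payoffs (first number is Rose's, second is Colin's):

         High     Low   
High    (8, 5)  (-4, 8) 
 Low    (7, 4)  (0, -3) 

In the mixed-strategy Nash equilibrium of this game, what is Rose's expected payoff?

28/5

First find q, the probability Colin plays High, from Rose's indifference between High and Low: 8q − 4(1−q) = 7q, giving q = 4/5.
Since Rose is indifferent in equilibrium, Rose's expected payoff equals the payoff from either row against (4/5, 1/5). Using High: 8(4/5) − 4(1/5) = 28/5.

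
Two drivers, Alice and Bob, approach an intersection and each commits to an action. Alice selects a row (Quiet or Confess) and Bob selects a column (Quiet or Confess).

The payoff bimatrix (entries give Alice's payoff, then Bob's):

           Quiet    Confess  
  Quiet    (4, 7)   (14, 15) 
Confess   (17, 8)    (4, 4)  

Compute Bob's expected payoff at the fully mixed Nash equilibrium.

23/3

First find x, the probability Alice plays Quiet, from Bob's indifference between Quiet and Confess: 7x + 8(1−x) = 15x + 4(1−x), giving x = 1/3.
Since Bob is indifferent in equilibrium, Bob's expected payoff equals the payoff from either column against (1/3, 2/3). Using Quiet: 7(1/3) + 8(2/3) = 23/3.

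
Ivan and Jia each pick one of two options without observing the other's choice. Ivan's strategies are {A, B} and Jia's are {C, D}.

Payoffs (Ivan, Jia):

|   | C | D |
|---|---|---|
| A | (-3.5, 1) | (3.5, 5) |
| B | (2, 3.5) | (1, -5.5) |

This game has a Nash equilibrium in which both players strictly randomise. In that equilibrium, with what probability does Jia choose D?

11/16

Let y be the probability that Jia plays C. In a completely mixed equilibrium, Ivan must be indifferent between A and B.
Ivan's expected payoff from A is −3.5y + 3.5(1−y); from B it is 2y + (1−y).
Setting these equal: −7y + 3.5 = y + 1, so y = 5/16.
Therefore Jia plays D with probability 1 − 5/16 = 11/16.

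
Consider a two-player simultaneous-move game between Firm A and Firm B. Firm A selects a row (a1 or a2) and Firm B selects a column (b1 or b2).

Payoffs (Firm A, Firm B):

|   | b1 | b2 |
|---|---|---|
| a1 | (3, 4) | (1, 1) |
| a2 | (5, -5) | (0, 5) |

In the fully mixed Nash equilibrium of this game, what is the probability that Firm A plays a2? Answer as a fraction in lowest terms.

Let r be the probability that Firm A plays a1. In a completely mixed equilibrium, Firm B must be indifferent between b1 and b2.
Firm B's expected payoff from b1 is 4r − 5(1−r); from b2 it is r + 5(1−r).
Setting these equal: 9r − 5 = −4r + 5, so r = 10/13.
Therefore Firm A plays a2 with probability 1 − 10/13 = 3/13.

3/13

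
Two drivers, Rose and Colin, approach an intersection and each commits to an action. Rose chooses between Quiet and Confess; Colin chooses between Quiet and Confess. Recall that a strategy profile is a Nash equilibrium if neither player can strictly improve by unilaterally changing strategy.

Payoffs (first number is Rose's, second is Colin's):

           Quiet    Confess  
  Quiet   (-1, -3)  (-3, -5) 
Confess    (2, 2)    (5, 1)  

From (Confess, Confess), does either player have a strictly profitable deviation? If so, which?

Rose at (Confess, Confess) earns 5; deviating to Quiet yields -3 — not better.
Colin earns 1; deviating to Quiet yields 2 — a strict improvement.
Only Colin has a strictly profitable deviation.

Colin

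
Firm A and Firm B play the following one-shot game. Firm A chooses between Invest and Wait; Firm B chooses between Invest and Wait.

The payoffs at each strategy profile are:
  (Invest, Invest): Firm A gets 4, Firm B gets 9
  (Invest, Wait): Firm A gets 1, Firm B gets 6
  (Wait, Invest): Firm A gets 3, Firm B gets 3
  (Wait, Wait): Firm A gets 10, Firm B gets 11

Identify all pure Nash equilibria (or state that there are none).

(Invest, Invest): Firm A gets 4 ≥ 3 from Wait, and Firm B gets 9 ≥ 6 from Wait — Nash equilibrium.
(Invest, Wait): Firm A prefers Wait (10 > 1); Firm B prefers Invest (9 > 6) — not an equilibrium.
(Wait, Invest): Firm A prefers Invest (4 > 3); Firm B prefers Wait (11 > 3) — not an equilibrium.
(Wait, Wait): Firm A gets 10 ≥ 1 from Invest, and Firm B gets 11 ≥ 3 from Invest — Nash equilibrium.

(Invest, Invest) and (Wait, Wait)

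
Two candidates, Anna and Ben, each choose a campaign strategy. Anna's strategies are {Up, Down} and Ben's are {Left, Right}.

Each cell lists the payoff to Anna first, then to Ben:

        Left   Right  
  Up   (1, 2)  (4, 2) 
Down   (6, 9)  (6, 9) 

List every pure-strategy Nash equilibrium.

(Down, Left) and (Down, Right)

(Up, Left): Anna prefers Down (6 > 1) — not an equilibrium.
(Up, Right): Anna prefers Down (6 > 4) — not an equilibrium.
(Down, Left): Anna gets 6 ≥ 1 from Up, and Ben gets 9 ≥ 9 from Right — Nash equilibrium.
(Down, Right): Anna gets 6 ≥ 4 from Up, and Ben gets 9 ≥ 9 from Left — Nash equilibrium.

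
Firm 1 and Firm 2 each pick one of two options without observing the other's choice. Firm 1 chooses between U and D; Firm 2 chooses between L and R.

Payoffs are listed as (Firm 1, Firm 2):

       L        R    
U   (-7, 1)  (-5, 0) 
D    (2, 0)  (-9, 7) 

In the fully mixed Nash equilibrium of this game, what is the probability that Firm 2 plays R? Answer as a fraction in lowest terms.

Let q be the probability that Firm 2 plays L. In a completely mixed equilibrium, Firm 1 must be indifferent between U and D.
Firm 1's expected payoff from U is −7q − 5(1−q); from D it is 2q − 9(1−q).
Setting these equal: −2q − 5 = 11q − 9, so q = 4/13.
Therefore Firm 2 plays R with probability 1 − 4/13 = 9/13.

9/13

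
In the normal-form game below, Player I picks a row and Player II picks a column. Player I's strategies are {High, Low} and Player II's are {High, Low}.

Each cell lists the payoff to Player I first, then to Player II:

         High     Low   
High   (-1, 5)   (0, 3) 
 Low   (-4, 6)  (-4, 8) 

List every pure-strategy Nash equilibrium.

(High, High)

(High, High): Player I gets -1 ≥ -4 from Low, and Player II gets 5 ≥ 3 from Low — Nash equilibrium.
(High, Low): Player II prefers High (5 > 3) — not an equilibrium.
(Low, High): Player I prefers High (-1 > -4); Player II prefers Low (8 > 6) — not an equilibrium.
(Low, Low): Player I prefers High (0 > -4) — not an equilibrium.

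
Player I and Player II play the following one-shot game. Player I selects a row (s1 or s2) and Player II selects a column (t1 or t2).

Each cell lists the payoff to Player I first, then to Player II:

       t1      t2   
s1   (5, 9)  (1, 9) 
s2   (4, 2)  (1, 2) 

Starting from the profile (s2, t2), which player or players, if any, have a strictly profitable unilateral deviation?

Neither

Player I at (s2, t2) earns 1; deviating to s1 yields 1 — not better.
Player II earns 2; deviating to t1 yields 2 — not better.
Neither player can strictly improve; the profile is a Nash equilibrium.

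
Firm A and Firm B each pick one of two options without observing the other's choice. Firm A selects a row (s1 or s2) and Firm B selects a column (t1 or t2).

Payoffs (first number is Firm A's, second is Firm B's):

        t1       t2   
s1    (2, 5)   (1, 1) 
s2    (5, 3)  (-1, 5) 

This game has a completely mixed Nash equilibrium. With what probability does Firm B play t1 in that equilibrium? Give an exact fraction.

2/5

Let y be the probability that Firm B plays t1. In a completely mixed equilibrium, Firm A must be indifferent between s1 and s2.
Firm A's expected payoff from s1 is 2y + (1−y); from s2 it is 5y − (1−y).
Setting these equal: y + 1 = 6y − 1, so y = 2/5.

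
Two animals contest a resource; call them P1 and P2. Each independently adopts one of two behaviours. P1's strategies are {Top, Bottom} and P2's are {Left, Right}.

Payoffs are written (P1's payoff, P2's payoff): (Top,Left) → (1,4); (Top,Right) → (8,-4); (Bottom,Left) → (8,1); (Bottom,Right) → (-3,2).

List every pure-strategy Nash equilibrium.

(Top, Left): P1 prefers Bottom (8 > 1) — not an equilibrium.
(Top, Right): P2 prefers Left (4 > -4) — not an equilibrium.
(Bottom, Left): P2 prefers Right (2 > 1) — not an equilibrium.
(Bottom, Right): P1 prefers Top (8 > -3) — not an equilibrium.

none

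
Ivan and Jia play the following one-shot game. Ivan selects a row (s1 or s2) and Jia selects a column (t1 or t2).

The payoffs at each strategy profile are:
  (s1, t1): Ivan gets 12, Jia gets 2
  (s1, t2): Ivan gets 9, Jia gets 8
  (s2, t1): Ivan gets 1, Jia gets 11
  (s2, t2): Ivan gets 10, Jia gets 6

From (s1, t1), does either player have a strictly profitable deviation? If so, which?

Ivan at (s1, t1) earns 12; deviating to s2 yields 1 — not better.
Jia earns 2; deviating to t2 yields 8 — a strict improvement.
Only Jia has a strictly profitable deviation.

Jia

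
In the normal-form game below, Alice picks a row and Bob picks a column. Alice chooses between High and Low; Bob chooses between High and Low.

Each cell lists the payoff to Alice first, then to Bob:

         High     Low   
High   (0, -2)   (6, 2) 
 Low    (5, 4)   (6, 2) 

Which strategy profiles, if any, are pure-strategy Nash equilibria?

(High, High): Alice prefers Low (5 > 0); Bob prefers Low (2 > -2) — not an equilibrium.
(High, Low): Alice gets 6 ≥ 6 from Low, and Bob gets 2 ≥ -2 from High — Nash equilibrium.
(Low, High): Alice gets 5 ≥ 0 from High, and Bob gets 4 ≥ 2 from Low — Nash equilibrium.
(Low, Low): Bob prefers High (4 > 2) — not an equilibrium.

(High, Low) and (Low, High)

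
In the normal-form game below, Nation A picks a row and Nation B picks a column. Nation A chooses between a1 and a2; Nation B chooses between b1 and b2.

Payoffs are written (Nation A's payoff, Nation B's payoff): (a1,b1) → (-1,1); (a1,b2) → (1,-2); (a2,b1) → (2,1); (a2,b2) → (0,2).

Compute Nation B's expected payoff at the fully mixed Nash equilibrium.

1

First find p, the probability Nation A plays a1, from Nation B's indifference between b1 and b2: p + (1−p) = −2p + 2(1−p), giving p = 1/4.
Since Nation B is indifferent in equilibrium, Nation B's expected payoff equals the payoff from either column against (1/4, 3/4). Using b1: (1/4) + (3/4) = 1.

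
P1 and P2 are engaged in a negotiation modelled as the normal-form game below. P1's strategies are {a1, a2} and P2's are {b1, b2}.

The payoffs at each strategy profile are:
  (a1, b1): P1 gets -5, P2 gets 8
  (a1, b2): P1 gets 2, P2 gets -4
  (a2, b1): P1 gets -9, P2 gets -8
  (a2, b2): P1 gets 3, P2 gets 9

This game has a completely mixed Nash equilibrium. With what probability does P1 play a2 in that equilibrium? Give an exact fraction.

Let r be the probability that P1 plays a1. In a completely mixed equilibrium, P2 must be indifferent between b1 and b2.
P2's expected payoff from b1 is 8r − 8(1−r); from b2 it is −4r + 9(1−r).
Setting these equal: 16r − 8 = −13r + 9, so r = 17/29.
Therefore P1 plays a2 with probability 1 − 17/29 = 12/29.

12/29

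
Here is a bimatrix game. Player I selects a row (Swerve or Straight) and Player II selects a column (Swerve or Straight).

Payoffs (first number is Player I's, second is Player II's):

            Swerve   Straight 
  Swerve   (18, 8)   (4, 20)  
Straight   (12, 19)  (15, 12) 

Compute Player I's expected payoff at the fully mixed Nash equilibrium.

222/17

First find y, the probability Player II plays Swerve, from Player I's indifference between Swerve and Straight: 18y + 4(1−y) = 12y + 15(1−y), giving y = 11/17.
Since Player I is indifferent in equilibrium, Player I's expected payoff equals the payoff from either row against (11/17, 6/17). Using Swerve: 18(11/17) + 4(6/17) = 222/17.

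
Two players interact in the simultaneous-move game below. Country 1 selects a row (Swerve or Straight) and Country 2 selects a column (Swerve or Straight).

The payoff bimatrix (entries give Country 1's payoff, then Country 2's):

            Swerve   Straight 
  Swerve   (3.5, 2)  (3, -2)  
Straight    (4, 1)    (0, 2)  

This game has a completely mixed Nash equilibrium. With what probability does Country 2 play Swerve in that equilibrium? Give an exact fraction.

6/7

Let q be the probability that Country 2 plays Swerve. In a completely mixed equilibrium, Country 1 must be indifferent between Swerve and Straight.
Country 1's expected payoff from Swerve is 3.5q + 3(1−q); from Straight it is 4q.
Setting these equal: 0.5q + 3 = 4q, so q = 6/7.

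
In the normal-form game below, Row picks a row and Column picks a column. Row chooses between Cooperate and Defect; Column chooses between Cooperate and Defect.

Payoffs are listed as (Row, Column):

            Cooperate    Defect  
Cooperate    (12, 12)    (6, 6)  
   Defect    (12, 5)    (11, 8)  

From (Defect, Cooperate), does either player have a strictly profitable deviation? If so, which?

Row at (Defect, Cooperate) earns 12; deviating to Cooperate yields 12 — not better.
Column earns 5; deviating to Defect yields 8 — a strict improvement.
Only Column has a strictly profitable deviation.

Column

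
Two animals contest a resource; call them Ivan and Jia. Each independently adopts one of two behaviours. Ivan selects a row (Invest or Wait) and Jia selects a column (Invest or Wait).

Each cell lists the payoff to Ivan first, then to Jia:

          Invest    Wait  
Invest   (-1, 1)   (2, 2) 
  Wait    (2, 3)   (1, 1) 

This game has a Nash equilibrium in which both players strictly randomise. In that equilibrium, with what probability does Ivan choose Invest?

2/3

Let p be the probability that Ivan plays Invest. In a completely mixed equilibrium, Jia must be indifferent between Invest and Wait.
Jia's expected payoff from Invest is p + 3(1−p); from Wait it is 2p + (1−p).
Setting these equal: −2p + 3 = p + 1, so p = 2/3.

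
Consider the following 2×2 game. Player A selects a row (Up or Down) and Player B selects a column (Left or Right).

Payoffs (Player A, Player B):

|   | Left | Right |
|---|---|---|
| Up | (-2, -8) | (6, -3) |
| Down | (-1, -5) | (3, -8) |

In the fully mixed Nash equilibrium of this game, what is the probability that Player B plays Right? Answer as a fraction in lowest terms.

Let q be the probability that Player B plays Left. In a completely mixed equilibrium, Player A must be indifferent between Up and Down.
Player A's expected payoff from Up is −2q + 6(1−q); from Down it is −q + 3(1−q).
Setting these equal: −8q + 6 = −4q + 3, so q = 3/4.
Therefore Player B plays Right with probability 1 − 3/4 = 1/4.

1/4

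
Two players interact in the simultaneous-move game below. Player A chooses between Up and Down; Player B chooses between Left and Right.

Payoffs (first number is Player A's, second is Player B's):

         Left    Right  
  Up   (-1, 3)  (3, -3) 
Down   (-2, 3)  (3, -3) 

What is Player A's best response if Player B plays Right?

Against Right, Player A earns 3 from Up and 3 from Down.
So either strategy is a best response.

either — both Up and Down are best responses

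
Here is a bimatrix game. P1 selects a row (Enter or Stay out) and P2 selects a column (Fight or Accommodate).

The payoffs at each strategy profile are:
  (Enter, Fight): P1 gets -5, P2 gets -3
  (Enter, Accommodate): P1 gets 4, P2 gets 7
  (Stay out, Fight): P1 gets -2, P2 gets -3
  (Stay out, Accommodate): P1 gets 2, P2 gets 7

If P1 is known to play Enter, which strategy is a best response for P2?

Against Enter, P2 earns -3 from Fight and 7 from Accommodate.
So Accommodate is the best response.

Accommodate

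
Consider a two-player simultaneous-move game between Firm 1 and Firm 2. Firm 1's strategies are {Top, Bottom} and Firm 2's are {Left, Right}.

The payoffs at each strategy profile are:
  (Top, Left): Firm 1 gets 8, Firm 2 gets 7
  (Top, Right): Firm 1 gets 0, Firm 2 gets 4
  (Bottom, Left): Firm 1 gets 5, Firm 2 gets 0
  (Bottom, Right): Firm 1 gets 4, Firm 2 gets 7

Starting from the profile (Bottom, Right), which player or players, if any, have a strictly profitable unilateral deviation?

Firm 1 at (Bottom, Right) earns 4; deviating to Top yields 0 — not better.
Firm 2 earns 7; deviating to Left yields 0 — not better.
Neither player can strictly improve; the profile is a Nash equilibrium.

Neither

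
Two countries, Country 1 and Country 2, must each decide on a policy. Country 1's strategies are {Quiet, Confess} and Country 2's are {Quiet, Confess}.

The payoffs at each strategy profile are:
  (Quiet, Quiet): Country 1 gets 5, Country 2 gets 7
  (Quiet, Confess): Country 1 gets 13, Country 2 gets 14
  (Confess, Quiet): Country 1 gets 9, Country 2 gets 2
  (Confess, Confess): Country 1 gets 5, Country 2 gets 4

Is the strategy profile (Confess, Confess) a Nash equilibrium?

No

At (Confess, Confess), Country 1 earns 5; switching to Quiet would give 13, so Country 1 would deviate.
Country 2 earns 4; switching to Quiet would give 2, so Country 2 has no profitable deviation.
Since at least one player can profitably deviate, this is not a Nash equilibrium.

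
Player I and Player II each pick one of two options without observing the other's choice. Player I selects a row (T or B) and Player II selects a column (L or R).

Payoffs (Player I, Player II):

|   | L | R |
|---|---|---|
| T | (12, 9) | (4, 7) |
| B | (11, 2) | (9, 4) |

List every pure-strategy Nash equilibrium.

(T, L): Player I gets 12 ≥ 11 from B, and Player II gets 9 ≥ 7 from R — Nash equilibrium.
(T, R): Player I prefers B (9 > 4); Player II prefers L (9 > 7) — not an equilibrium.
(B, L): Player I prefers T (12 > 11); Player II prefers R (4 > 2) — not an equilibrium.
(B, R): Player I gets 9 ≥ 4 from T, and Player II gets 4 ≥ 2 from L — Nash equilibrium.

(T, L) and (B, R)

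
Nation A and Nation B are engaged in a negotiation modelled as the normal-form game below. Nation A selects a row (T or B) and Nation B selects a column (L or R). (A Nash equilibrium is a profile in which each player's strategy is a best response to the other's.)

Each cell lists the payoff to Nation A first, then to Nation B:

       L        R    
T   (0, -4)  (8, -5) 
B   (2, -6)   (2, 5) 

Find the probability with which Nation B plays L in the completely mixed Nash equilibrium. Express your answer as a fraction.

3/4

Let q be the probability that Nation B plays L. In a completely mixed equilibrium, Nation A must be indifferent between T and B.
Nation A's expected payoff from T is 8(1−q); from B it is 2q + 2(1−q).
Setting these equal: −8q + 8 = 2, so q = 3/4.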